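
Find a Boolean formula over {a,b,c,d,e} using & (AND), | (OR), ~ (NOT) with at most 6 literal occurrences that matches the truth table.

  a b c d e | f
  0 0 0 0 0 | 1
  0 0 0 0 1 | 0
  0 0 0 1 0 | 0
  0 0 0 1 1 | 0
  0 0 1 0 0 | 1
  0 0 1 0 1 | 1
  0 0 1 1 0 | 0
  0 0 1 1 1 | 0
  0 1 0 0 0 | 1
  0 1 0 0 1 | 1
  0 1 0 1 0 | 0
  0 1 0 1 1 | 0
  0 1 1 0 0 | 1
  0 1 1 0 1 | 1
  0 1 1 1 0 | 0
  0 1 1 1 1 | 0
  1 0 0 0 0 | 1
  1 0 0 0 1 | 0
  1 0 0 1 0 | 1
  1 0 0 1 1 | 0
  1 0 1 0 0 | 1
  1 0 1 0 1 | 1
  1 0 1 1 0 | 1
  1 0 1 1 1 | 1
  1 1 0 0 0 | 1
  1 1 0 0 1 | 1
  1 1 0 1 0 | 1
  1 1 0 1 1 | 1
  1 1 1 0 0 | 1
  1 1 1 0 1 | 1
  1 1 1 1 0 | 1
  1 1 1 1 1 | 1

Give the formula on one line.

((b | (~e | c)) & (a | ~d))

  ~e = 10101010101010101010101010101010
  (~e | c) = 10101111101011111010111110101111
  (b | (~e | c)) = 10101111111111111010111111111111
  ~d = 11001100110011001100110011001100
  (a | ~d) = 11001100110011001111111111111111
  ((b | (~e | c)) & (a | ~d)) = 10001100110011001010111111111111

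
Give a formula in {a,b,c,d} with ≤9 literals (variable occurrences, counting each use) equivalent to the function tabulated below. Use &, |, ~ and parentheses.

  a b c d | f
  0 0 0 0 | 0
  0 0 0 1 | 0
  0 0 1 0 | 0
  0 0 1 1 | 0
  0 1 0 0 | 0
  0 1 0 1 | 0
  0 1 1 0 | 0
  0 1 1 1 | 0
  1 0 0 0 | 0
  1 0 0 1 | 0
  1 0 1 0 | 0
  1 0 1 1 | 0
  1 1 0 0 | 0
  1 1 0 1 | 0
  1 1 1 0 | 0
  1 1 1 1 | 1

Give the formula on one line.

((a & (~a | (c & d))) & (b & (c | ~b)))

  ~a = 1111111100000000
  (c & d) = 0001000100010001
  (~a | (c & d)) = 1111111100010001
  (a & (~a | (c & d))) = 0000000000010001
  ~b = 1111000011110000
  (c | ~b) = 1111001111110011
  (b & (c | ~b)) = 0000001100000011
  ((a & (~a | (c & d))) & (b & (c | ~b))) = 0000000000000001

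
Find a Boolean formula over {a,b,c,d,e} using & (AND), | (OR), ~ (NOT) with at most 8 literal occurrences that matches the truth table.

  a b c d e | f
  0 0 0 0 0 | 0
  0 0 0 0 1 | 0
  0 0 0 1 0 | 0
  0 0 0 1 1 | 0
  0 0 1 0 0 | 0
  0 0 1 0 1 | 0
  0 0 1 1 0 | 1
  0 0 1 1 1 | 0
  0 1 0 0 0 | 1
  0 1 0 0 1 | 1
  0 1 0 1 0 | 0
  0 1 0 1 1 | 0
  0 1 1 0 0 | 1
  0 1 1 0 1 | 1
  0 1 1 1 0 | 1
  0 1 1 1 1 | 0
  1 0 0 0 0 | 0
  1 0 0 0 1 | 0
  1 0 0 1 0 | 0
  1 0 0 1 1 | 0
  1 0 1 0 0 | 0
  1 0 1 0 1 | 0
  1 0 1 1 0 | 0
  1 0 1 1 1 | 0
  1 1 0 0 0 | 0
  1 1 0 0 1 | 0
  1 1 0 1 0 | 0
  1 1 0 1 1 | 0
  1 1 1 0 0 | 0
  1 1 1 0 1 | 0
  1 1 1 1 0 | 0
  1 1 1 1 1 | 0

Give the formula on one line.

  (a | b) = 00000000111111111111111111111111
  (d | (a | b)) = 00110011111111111111111111111111
  ~d = 11001100110011001100110011001100
  ~e = 10101010101010101010101010101010
  (~e & c) = 00001010000010100000101000001010
  (~d | (~e & c)) = 11001110110011101100111011001110
  ~a = 11111111111111110000000000000000
  ((~d | (~e & c)) & ~a) = 11001110110011100000000000000000
  ((d | (a | b)) & ((~d | (~e & c)) & ~a)) = 00000010110011100000000000000000

((d | (a | b)) & ((~d | (~e & c)) & ~a))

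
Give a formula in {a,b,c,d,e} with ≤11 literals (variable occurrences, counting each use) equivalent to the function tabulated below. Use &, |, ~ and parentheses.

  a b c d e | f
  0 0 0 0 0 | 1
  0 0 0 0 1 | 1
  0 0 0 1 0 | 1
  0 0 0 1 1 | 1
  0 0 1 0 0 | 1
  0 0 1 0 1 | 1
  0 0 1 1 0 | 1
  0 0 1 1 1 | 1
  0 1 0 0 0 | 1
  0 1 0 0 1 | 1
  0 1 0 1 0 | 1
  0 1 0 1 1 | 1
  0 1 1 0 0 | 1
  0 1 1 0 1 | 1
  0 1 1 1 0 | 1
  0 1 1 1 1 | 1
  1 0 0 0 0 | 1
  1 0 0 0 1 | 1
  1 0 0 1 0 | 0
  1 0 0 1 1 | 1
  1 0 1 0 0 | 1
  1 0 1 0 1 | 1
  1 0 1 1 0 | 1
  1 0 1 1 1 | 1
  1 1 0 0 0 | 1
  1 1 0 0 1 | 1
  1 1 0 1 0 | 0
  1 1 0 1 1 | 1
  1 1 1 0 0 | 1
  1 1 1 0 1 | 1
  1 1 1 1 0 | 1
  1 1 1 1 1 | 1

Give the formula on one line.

(((~d | e) | ((~b | d) & ~a)) | (~e & ((~e | ~b) & c)))

  ~d = 11001100110011001100110011001100
  (~d | e) = 11011101110111011101110111011101
  ~b = 11111111000000001111111100000000
  (~b | d) = 11111111001100111111111100110011
  ~a = 11111111111111110000000000000000
  ((~b | d) & ~a) = 11111111001100110000000000000000
  ((~d | e) | ((~b | d) & ~a)) = 11111111111111111101110111011101
  ~e = 10101010101010101010101010101010
  (~e | ~b) = 11111111101010101111111110101010
  ((~e | ~b) & c) = 00001111000010100000111100001010
  (~e & ((~e | ~b) & c)) = 00001010000010100000101000001010
  (((~d | e) | ((~b | d) & ~a)) | (~e & ((~e | ~b) & c))) = 11111111111111111101111111011111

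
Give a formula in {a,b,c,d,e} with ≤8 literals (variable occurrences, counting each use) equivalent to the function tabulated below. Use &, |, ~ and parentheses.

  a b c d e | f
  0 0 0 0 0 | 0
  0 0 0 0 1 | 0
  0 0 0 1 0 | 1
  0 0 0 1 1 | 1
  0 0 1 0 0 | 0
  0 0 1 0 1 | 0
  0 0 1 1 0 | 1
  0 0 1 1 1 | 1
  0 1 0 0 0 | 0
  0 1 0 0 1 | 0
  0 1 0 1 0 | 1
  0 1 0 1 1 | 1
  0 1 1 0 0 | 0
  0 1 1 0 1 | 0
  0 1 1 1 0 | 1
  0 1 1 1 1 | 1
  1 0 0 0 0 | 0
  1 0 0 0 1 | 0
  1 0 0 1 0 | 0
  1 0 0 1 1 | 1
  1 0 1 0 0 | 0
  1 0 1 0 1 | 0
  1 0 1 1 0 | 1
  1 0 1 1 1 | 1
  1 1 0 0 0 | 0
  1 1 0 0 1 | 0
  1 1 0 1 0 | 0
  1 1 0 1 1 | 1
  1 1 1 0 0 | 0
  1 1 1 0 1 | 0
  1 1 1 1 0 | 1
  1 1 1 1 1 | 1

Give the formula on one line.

  ~a = 11111111111111110000000000000000
  (e | ~a) = 11111111111111110101010101010101
  (c | (e | ~a)) = 11111111111111110101111101011111
  ~d = 11001100110011001100110011001100
  (a & ~d) = 00000000000000001100110011001100
  (b & (a & ~d)) = 00000000000000000000000011001100
  ((c | (e | ~a)) | (b & (a & ~d))) = 11111111111111110101111111011111
  (((c | (e | ~a)) | (b & (a & ~d))) & d) = 00110011001100110001001100010011

(((c | (e | ~a)) | (b & (a & ~d))) & d)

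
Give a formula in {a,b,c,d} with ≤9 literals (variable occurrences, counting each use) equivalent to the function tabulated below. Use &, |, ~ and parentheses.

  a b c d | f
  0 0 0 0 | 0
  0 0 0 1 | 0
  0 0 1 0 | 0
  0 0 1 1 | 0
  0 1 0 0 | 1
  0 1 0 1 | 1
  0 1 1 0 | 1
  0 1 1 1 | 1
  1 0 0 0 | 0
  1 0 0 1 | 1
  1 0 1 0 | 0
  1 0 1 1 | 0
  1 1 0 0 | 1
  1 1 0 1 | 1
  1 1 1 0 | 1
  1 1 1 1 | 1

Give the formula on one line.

  ~c = 1100110011001100
  (b | a) = 0000111111111111
  (c | (b | a)) = 0011111111111111
  (~c & (c | (b | a))) = 0000110011001100
  ((~c & (c | (b | a))) | b) = 0000111111001111
  ~d = 1010101010101010
  (((~c & (c | (b | a))) | b) | ~d) = 1010111111101111
  (b | d) = 0101111101011111
  ((((~c & (c | (b | a))) | b) | ~d) & (b | d)) = 0000111101001111

((((~c & (c | (b | a))) | b) | ~d) & (b | d))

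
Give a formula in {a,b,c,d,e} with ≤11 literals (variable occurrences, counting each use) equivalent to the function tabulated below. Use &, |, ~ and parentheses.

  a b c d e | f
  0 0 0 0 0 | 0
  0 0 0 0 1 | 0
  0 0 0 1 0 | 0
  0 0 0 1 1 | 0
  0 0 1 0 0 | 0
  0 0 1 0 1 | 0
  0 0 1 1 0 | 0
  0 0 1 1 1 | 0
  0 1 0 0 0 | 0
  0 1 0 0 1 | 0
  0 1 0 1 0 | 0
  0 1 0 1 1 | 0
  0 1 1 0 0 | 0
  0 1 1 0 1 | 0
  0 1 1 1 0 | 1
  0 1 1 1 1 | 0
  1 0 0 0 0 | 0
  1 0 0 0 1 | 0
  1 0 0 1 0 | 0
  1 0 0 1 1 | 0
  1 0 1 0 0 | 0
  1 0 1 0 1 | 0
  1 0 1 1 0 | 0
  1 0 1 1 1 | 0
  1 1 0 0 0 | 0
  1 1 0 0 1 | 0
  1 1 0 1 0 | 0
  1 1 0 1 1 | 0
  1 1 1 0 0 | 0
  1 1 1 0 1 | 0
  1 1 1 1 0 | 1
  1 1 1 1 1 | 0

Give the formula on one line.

  ~d = 11001100110011001100110011001100
  (~d | b) = 11001100111111111100110011111111
  (c & (~d | b)) = 00001100000011110000110000001111
  (d & b) = 00000000001100110000000000110011
  (a | c) = 00001111000011111111111111111111
  ~e = 10101010101010101010101010101010
  ((a | c) & ~e) = 00001010000010101010101010101010
  ((d & b) & ((a | c) & ~e)) = 00000000000000100000000000100010
  ((c & (~d | b)) & ((d & b) & ((a | c) & ~e))) = 00000000000000100000000000000010

((c & (~d | b)) & ((d & b) & ((a | c) & ~e)))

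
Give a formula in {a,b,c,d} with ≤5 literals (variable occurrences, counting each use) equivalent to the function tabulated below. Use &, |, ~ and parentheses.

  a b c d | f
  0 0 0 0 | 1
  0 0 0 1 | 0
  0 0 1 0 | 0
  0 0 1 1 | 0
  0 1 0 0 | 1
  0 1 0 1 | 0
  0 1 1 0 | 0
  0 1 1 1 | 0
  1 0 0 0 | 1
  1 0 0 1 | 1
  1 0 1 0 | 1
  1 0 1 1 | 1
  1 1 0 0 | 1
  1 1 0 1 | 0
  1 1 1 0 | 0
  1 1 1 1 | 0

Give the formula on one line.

((a & ~b) | (~c & ~d))

  ~b = 1111000011110000
  (a & ~b) = 0000000011110000
  ~c = 1100110011001100
  ~d = 1010101010101010
  (~c & ~d) = 1000100010001000
  ((a & ~b) | (~c & ~d)) = 1000100011111000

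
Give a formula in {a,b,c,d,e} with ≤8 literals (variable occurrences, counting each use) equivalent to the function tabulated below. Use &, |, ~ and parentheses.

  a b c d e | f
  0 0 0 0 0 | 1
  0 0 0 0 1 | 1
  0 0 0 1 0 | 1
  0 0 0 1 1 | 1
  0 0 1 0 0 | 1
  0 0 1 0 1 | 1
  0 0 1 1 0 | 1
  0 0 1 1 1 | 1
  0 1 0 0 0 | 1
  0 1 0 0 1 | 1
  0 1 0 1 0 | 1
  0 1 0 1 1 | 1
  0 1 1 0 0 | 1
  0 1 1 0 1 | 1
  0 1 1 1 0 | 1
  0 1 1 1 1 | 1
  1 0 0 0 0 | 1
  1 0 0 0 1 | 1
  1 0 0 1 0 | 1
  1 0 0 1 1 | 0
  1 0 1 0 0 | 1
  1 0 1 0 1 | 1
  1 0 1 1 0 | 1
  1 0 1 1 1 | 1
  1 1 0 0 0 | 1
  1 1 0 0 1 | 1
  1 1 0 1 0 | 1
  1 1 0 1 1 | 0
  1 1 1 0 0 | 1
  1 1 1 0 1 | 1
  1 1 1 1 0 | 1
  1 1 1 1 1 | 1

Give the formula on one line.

((d & c) | ((~d | ~e) | ~a))

  (d & c) = 00000011000000110000001100000011
  ~d = 11001100110011001100110011001100
  ~e = 10101010101010101010101010101010
  (~d | ~e) = 11101110111011101110111011101110
  ~a = 11111111111111110000000000000000
  ((~d | ~e) | ~a) = 11111111111111111110111011101110
  ((d & c) | ((~d | ~e) | ~a)) = 11111111111111111110111111101111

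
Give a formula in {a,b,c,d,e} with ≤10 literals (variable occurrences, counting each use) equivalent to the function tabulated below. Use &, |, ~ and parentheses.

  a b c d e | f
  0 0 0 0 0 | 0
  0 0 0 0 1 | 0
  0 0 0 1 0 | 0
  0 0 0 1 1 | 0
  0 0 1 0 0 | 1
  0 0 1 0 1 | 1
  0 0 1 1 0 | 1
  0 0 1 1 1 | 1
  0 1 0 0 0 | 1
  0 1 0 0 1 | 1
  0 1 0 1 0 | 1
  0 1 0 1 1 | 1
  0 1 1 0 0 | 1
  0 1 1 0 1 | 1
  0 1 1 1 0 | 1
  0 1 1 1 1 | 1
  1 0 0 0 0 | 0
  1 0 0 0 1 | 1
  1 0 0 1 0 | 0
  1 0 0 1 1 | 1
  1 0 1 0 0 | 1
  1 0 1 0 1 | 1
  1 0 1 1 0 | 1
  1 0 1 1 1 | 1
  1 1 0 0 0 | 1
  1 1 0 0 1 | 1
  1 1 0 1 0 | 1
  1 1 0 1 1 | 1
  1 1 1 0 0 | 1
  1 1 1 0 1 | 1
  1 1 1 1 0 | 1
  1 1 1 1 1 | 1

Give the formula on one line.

((c | b) | ((((a | ~c) & ~b) & e) & (a | ~e)))

  (c | b) = 00001111111111110000111111111111
  ~c = 11110000111100001111000011110000
  (a | ~c) = 11110000111100001111111111111111
  ~b = 11111111000000001111111100000000
  ((a | ~c) & ~b) = 11110000000000001111111100000000
  (((a | ~c) & ~b) & e) = 01010000000000000101010100000000
  ~e = 10101010101010101010101010101010
  (a | ~e) = 10101010101010101111111111111111
  ((((a | ~c) & ~b) & e) & (a | ~e)) = 00000000000000000101010100000000
  ((c | b) | ((((a | ~c) & ~b) & e) & (a | ~e))) = 00001111111111110101111111111111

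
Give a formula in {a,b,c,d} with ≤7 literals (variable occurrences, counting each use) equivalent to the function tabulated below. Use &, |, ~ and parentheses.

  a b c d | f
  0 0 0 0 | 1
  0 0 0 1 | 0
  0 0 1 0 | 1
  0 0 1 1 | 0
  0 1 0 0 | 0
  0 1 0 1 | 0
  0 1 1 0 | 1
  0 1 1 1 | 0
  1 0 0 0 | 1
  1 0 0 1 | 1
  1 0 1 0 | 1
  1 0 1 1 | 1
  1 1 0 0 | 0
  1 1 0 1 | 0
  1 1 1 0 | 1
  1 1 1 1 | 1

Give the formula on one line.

  ~b = 1111000011110000
  ~a = 1111111100000000
  (c | d) = 0111011101110111
  (~a & (c | d)) = 0111011100000000
  (c | (~a & (c | d))) = 0111011100110011
  (~b | (c | (~a & (c | d)))) = 1111011111110011
  ~d = 1010101010101010
  (a | ~d) = 1010101011111111
  ((~b | (c | (~a & (c | d)))) & (a | ~d)) = 1010001011110011

((~b | (c | (~a & (c | d)))) & (a | ~d))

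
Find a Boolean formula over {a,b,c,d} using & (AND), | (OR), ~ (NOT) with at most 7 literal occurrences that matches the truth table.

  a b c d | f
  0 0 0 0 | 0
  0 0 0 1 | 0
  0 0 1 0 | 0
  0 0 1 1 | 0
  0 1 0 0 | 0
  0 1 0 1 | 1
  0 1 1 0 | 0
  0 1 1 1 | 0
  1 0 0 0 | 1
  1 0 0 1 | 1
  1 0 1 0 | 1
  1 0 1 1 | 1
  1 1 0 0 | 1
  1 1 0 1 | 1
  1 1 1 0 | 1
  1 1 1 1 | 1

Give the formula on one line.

  ~d = 1010101010101010
  (~d & a) = 0000000010101010
  (b | (~d & a)) = 0000111110101111
  (d & (b | (~d & a))) = 0000010100000101
  ~c = 1100110011001100
  (a | ~c) = 1100110011111111
  ((d & (b | (~d & a))) & (a | ~c)) = 0000010000000101
  (((d & (b | (~d & a))) & (a | ~c)) | a) = 0000010011111111

(((d & (b | (~d & a))) & (a | ~c)) | a)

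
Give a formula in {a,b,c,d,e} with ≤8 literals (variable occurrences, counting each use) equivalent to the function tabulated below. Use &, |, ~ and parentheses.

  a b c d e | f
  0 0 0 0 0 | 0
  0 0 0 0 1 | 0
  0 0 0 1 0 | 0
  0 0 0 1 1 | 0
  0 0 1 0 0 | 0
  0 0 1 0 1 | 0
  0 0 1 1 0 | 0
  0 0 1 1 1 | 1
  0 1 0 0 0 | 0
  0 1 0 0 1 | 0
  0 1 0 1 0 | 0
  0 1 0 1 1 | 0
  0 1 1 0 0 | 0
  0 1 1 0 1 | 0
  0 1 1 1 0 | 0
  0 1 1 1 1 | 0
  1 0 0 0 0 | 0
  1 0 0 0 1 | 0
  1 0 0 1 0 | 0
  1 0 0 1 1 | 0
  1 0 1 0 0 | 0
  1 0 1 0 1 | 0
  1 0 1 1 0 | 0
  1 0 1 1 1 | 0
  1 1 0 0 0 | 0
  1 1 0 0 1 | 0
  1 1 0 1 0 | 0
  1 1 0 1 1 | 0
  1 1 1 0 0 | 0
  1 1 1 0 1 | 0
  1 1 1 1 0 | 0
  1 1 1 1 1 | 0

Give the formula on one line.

  ~e = 10101010101010101010101010101010
  (d & c) = 00000011000000110000001100000011
  (~e | (d & c)) = 10101011101010111010101110101011
  ~a = 11111111111111110000000000000000
  ((~e | (d & c)) & ~a) = 10101011101010110000000000000000
  ~b = 11111111000000001111111100000000
  (((~e | (d & c)) & ~a) & ~b) = 10101011000000000000000000000000
  (e & (((~e | (d & c)) & ~a) & ~b)) = 00000001000000000000000000000000

(e & (((~e | (d & c)) & ~a) & ~b))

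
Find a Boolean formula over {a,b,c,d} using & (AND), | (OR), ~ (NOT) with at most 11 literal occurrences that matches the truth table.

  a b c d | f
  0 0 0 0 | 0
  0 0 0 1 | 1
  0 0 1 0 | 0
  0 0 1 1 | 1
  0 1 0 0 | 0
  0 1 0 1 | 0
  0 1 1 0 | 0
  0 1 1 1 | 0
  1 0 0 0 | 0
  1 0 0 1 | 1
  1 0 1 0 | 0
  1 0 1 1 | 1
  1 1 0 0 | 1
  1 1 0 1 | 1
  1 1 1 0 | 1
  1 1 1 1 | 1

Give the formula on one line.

  (b & a) = 0000000000001111
  ((b & a) | d) = 0101010101011111
  ~a = 1111111100000000
  ~b = 1111000011110000
  (~b | d) = 1111010111110101
  (~a & (~b | d)) = 1111010100000000
  ((~a & (~b | d)) & ~b) = 1111000000000000
  (((~a & (~b | d)) & ~b) | a) = 1111000011111111
  (((b & a) | d) & (((~a & (~b | d)) & ~b) | a)) = 0101000001011111

(((b & a) | d) & (((~a & (~b | d)) & ~b) | a))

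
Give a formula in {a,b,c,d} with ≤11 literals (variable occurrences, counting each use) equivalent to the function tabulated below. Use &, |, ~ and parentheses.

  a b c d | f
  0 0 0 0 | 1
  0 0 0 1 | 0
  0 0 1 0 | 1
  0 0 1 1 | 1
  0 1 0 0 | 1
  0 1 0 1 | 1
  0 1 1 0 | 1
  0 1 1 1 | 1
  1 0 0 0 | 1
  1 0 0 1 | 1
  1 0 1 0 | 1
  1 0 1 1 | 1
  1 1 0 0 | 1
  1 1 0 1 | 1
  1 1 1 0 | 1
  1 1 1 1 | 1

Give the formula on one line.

((c | (b | (c & d))) | ((~b & a) | (~d | c)))

  (c & d) = 0001000100010001
  (b | (c & d)) = 0001111100011111
  (c | (b | (c & d))) = 0011111100111111
  ~b = 1111000011110000
  (~b & a) = 0000000011110000
  ~d = 1010101010101010
  (~d | c) = 1011101110111011
  ((~b & a) | (~d | c)) = 1011101111111011
  ((c | (b | (c & d))) | ((~b & a) | (~d | c))) = 1011111111111111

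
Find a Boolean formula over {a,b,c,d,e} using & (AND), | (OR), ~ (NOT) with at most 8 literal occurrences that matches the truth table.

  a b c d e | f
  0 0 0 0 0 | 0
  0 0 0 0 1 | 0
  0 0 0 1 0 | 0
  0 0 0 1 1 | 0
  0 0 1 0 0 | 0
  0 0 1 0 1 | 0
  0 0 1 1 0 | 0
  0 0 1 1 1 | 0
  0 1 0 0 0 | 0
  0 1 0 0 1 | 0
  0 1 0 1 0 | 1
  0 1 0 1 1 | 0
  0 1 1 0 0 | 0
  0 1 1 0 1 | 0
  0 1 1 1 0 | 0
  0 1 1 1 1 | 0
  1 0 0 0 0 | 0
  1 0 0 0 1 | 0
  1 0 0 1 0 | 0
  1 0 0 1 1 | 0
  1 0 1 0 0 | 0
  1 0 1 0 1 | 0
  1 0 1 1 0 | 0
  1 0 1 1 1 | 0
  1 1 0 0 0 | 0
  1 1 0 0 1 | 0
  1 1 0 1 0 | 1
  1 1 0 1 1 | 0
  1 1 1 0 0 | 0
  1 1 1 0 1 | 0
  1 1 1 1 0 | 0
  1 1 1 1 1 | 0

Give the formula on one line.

  ~b = 11111111000000001111111100000000
  (d & ~b) = 00110011000000000011001100000000
  ~c = 11110000111100001111000011110000
  ((d & ~b) | ~c) = 11110011111100001111001111110000
  ~e = 10101010101010101010101010101010
  (~e & b) = 00000000101010100000000010101010
  (d & (~e & b)) = 00000000001000100000000000100010
  (((d & ~b) | ~c) & (d & (~e & b))) = 00000000001000000000000000100000

(((d & ~b) | ~c) & (d & (~e & b)))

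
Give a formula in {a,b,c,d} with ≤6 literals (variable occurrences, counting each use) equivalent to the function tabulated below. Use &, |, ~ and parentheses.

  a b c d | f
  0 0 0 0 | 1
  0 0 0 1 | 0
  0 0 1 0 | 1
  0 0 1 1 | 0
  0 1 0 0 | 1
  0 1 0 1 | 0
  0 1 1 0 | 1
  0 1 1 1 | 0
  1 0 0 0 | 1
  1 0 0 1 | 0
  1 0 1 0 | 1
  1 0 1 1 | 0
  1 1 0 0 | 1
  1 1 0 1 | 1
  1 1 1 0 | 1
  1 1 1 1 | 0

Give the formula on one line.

(~d | (((d & (~a | b)) & ~c) & a))

  ~d = 1010101010101010
  ~a = 1111111100000000
  (~a | b) = 1111111100001111
  (d & (~a | b)) = 0101010100000101
  ~c = 1100110011001100
  ((d & (~a | b)) & ~c) = 0100010000000100
  (((d & (~a | b)) & ~c) & a) = 0000000000000100
  (~d | (((d & (~a | b)) & ~c) & a)) = 1010101010101110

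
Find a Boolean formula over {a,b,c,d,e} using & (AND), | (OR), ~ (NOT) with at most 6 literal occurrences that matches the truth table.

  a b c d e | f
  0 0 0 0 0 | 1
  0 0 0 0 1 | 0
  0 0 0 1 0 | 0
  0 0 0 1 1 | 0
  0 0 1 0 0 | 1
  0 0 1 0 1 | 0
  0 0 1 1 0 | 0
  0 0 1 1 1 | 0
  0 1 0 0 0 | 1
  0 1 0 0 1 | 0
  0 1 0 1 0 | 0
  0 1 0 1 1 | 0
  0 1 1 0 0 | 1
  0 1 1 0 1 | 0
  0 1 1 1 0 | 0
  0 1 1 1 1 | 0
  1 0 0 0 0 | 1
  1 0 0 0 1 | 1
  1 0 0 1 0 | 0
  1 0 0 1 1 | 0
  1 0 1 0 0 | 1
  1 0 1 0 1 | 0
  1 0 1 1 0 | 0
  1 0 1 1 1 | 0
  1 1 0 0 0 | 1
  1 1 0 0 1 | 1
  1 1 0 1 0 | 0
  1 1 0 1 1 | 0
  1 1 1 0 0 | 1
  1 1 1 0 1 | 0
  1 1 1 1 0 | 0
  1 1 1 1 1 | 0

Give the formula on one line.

  ~d = 11001100110011001100110011001100
  ~c = 11110000111100001111000011110000
  (~c & a) = 00000000000000001111000011110000
  ~e = 10101010101010101010101010101010
  ((~c & a) | ~e) = 10101010101010101111101011111010
  (~d & ((~c & a) | ~e)) = 10001000100010001100100011001000

(~d & ((~c & a) | ~e))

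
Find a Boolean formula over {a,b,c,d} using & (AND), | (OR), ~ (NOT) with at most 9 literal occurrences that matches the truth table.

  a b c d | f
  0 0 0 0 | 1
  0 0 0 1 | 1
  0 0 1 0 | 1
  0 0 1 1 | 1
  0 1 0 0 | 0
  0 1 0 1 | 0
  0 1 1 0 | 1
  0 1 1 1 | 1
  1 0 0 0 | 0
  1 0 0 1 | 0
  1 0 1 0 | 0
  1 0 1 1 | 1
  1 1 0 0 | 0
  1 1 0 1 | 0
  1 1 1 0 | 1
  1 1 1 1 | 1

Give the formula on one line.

((~b & ~a) | (c & ((c & d) | b)))

  ~b = 1111000011110000
  ~a = 1111111100000000
  (~b & ~a) = 1111000000000000
  (c & d) = 0001000100010001
  ((c & d) | b) = 0001111100011111
  (c & ((c & d) | b)) = 0001001100010011
  ((~b & ~a) | (c & ((c & d) | b))) = 1111001100010011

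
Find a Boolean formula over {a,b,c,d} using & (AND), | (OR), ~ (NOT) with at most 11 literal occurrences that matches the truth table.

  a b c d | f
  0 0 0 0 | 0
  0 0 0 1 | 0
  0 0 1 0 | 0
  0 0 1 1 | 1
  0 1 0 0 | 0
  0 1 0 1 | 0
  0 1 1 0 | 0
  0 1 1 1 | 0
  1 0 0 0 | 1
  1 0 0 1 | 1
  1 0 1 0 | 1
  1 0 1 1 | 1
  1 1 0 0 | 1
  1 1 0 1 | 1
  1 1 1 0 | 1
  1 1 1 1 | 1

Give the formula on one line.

(a | (((a & (c & b)) | (~b & (b | c))) & d))

  (c & b) = 0000001100000011
  (a & (c & b)) = 0000000000000011
  ~b = 1111000011110000
  (b | c) = 0011111100111111
  (~b & (b | c)) = 0011000000110000
  ((a & (c & b)) | (~b & (b | c))) = 0011000000110011
  (((a & (c & b)) | (~b & (b | c))) & d) = 0001000000010001
  (a | (((a & (c & b)) | (~b & (b | c))) & d)) = 0001000011111111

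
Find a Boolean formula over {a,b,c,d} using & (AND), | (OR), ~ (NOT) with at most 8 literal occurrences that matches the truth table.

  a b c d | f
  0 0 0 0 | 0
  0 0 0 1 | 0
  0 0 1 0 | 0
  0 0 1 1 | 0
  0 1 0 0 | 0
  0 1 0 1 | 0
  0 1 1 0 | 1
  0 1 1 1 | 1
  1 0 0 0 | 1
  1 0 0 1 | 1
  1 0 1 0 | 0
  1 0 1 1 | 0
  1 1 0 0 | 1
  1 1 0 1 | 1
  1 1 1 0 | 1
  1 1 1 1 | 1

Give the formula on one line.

  ~c = 1100110011001100
  (b | ~c) = 1100111111001111
  (a | c) = 0011001111111111
  (a | b) = 0000111111111111
  ((a | c) & (a | b)) = 0000001111111111
  ((b | ~c) & ((a | c) & (a | b))) = 0000001111001111

((b | ~c) & ((a | c) & (a | b)))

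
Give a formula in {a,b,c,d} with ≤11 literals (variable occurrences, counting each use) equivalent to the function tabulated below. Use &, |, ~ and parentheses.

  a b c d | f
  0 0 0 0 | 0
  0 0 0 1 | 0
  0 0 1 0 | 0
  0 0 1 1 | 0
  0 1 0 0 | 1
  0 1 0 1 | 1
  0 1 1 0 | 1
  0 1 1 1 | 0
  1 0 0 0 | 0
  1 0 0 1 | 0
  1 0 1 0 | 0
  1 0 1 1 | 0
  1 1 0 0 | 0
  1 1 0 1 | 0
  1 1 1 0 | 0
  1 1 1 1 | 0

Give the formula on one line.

  ~c = 1100110011001100
  ~a = 1111111100000000
  ~d = 1010101010101010
  (~a & ~d) = 1010101000000000
  (a | (~a & ~d)) = 1010101011111111
  (b & (a | (~a & ~d))) = 0000101000001111
  (~c | (b & (a | (~a & ~d)))) = 1100111011001111
  (c | b) = 0011111100111111
  (~a & (c | b)) = 0011111100000000
  ((~c | (b & (a | (~a & ~d)))) & (~a & (c | b))) = 0000111000000000

((~c | (b & (a | (~a & ~d)))) & (~a & (c | b)))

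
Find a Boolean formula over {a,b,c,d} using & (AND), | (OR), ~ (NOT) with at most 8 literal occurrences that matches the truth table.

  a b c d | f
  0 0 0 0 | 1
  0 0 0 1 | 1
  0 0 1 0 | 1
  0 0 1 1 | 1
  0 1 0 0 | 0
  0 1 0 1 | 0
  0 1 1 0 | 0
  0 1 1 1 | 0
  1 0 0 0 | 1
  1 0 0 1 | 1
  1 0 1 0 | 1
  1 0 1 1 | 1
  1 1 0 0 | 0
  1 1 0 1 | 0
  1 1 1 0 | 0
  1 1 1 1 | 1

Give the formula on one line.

  ~c = 1100110011001100
  (~c | a) = 1100110011111111
  (d & (~c | a)) = 0100010001010101
  (b | a) = 0000111111111111
  (c & (b | a)) = 0000001100110011
  ((d & (~c | a)) & (c & (b | a))) = 0000000000010001
  ~b = 1111000011110000
  (((d & (~c | a)) & (c & (b | a))) | ~b) = 1111000011110001

(((d & (~c | a)) & (c & (b | a))) | ~b)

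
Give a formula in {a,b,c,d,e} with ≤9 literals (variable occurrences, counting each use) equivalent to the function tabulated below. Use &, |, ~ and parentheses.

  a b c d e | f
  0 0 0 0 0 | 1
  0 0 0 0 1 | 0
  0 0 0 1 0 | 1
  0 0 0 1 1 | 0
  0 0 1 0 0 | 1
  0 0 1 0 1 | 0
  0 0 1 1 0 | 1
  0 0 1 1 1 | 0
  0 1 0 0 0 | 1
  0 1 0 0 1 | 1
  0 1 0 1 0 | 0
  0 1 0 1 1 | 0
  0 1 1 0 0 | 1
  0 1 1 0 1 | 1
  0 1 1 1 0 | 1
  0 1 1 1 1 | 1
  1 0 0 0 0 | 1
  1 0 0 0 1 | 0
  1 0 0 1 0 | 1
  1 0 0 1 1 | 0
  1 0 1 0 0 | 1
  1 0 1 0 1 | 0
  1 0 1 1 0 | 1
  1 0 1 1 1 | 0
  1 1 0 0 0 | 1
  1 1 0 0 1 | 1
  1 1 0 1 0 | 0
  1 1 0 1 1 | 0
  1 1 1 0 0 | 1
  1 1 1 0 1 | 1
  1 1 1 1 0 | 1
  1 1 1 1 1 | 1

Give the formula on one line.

((b & (c | ~b)) | ((~d & (b & ~c)) | (~b & ~e)))

  ~b = 11111111000000001111111100000000
  (c | ~b) = 11111111000011111111111100001111
  (b & (c | ~b)) = 00000000000011110000000000001111
  ~d = 11001100110011001100110011001100
  ~c = 11110000111100001111000011110000
  (b & ~c) = 00000000111100000000000011110000
  (~d & (b & ~c)) = 00000000110000000000000011000000
  ~e = 10101010101010101010101010101010
  (~b & ~e) = 10101010000000001010101000000000
  ((~d & (b & ~c)) | (~b & ~e)) = 10101010110000001010101011000000
  ((b & (c | ~b)) | ((~d & (b & ~c)) | (~b & ~e))) = 10101010110011111010101011001111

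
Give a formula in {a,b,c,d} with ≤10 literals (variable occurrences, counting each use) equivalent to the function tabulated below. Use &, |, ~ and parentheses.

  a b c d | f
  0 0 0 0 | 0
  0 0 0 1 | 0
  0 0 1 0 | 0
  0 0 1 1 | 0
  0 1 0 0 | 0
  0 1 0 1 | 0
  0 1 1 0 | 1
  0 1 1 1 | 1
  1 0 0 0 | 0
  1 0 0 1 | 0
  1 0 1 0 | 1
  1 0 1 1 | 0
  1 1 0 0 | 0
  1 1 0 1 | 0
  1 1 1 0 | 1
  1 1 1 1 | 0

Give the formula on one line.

  ~b = 1111000011110000
  ~a = 1111111100000000
  (~b | ~a) = 1111111111110000
  (c & (~b | ~a)) = 0011001100110000
  ((c & (~b | ~a)) & b) = 0000001100000000
  ~d = 1010101010101010
  (c & ~d) = 0010001000100010
  (a & (c & ~d)) = 0000000000100010
  (((c & (~b | ~a)) & b) | (a & (c & ~d))) = 0000001100100010

(((c & (~b | ~a)) & b) | (a & (c & ~d)))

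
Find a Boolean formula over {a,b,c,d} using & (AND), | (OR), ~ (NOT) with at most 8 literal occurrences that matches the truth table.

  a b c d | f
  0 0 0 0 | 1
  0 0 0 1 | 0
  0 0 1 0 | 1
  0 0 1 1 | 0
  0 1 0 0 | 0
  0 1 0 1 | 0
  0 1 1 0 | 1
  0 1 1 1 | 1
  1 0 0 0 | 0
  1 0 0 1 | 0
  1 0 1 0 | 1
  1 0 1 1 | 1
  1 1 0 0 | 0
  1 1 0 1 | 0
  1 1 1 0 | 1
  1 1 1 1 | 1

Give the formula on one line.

  (c & b) = 0000001100000011
  ~b = 1111000011110000
  ~d = 1010101010101010
  ~a = 1111111100000000
  (~d & ~a) = 1010101000000000
  (a & c) = 0000000000110011
  ((~d & ~a) | (a & c)) = 1010101000110011
  (~b & ((~d & ~a) | (a & c))) = 1010000000110000
  ((c & b) | (~b & ((~d & ~a) | (a & c)))) = 1010001100110011

((c & b) | (~b & ((~d & ~a) | (a & c))))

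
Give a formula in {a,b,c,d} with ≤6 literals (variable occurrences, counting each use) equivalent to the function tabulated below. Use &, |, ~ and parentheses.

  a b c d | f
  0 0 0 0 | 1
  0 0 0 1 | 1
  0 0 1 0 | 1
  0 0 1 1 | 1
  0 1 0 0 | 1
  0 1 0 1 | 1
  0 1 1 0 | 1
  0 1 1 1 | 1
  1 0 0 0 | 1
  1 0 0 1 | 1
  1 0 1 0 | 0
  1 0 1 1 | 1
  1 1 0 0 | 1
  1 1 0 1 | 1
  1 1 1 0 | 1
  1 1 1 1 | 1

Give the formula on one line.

  ~d = 1010101010101010
  ~a = 1111111100000000
  (~d & ~a) = 1010101000000000
  ~c = 1100110011001100
  (b | ~c) = 1100111111001111
  (d | b) = 0101111101011111
  ((b | ~c) | (d | b)) = 1101111111011111
  ((~d & ~a) | ((b | ~c) | (d | b))) = 1111111111011111

((~d & ~a) | ((b | ~c) | (d | b)))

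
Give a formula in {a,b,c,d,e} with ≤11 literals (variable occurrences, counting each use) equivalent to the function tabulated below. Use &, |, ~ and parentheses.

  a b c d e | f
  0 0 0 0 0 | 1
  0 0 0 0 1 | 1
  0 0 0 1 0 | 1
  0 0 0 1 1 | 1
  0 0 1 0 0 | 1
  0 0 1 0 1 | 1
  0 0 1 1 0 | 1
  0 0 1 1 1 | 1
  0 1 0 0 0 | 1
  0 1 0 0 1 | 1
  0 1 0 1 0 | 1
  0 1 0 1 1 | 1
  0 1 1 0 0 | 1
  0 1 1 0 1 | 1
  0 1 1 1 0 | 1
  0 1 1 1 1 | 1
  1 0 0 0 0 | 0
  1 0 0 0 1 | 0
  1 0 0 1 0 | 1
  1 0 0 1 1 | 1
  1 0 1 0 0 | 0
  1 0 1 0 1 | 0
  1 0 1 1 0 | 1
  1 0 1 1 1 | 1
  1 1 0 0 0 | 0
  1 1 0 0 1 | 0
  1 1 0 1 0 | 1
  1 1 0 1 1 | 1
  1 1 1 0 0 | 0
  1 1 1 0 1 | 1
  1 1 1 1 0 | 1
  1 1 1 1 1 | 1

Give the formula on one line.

(d | ((((c | ~d) & e) & (c & (b & a))) | ~a))

  ~d = 11001100110011001100110011001100
  (c | ~d) = 11001111110011111100111111001111
  ((c | ~d) & e) = 01000101010001010100010101000101
  (b & a) = 00000000000000000000000011111111
  (c & (b & a)) = 00000000000000000000000000001111
  (((c | ~d) & e) & (c & (b & a))) = 00000000000000000000000000000101
  ~a = 11111111111111110000000000000000
  ((((c | ~d) & e) & (c & (b & a))) | ~a) = 11111111111111110000000000000101
  (d | ((((c | ~d) & e) & (c & (b & a))) | ~a)) = 11111111111111110011001100110111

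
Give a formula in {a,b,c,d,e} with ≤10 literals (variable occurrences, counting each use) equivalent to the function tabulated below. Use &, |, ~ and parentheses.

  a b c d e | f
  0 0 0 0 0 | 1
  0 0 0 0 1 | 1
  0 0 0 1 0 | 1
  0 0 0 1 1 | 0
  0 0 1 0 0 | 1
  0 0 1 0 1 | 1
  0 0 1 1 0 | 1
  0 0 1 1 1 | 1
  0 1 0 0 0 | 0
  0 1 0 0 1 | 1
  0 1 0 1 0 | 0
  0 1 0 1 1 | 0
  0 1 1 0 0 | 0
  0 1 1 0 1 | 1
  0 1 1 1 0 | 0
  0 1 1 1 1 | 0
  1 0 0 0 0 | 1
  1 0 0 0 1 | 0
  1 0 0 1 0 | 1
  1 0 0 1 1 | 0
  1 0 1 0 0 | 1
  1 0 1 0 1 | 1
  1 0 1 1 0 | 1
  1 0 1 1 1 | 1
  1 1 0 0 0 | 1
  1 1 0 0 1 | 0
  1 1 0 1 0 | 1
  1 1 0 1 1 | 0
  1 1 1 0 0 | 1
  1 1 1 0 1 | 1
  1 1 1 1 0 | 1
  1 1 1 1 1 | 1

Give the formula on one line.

(((c | ~e) & ((a & b) | ~b)) | (~d & (e & ~a)))

  ~e = 10101010101010101010101010101010
  (c | ~e) = 10101111101011111010111110101111
  (a & b) = 00000000000000000000000011111111
  ~b = 11111111000000001111111100000000
  ((a & b) | ~b) = 11111111000000001111111111111111
  ((c | ~e) & ((a & b) | ~b)) = 10101111000000001010111110101111
  ~d = 11001100110011001100110011001100
  ~a = 11111111111111110000000000000000
  (e & ~a) = 01010101010101010000000000000000
  (~d & (e & ~a)) = 01000100010001000000000000000000
  (((c | ~e) & ((a & b) | ~b)) | (~d & (e & ~a))) = 11101111010001001010111110101111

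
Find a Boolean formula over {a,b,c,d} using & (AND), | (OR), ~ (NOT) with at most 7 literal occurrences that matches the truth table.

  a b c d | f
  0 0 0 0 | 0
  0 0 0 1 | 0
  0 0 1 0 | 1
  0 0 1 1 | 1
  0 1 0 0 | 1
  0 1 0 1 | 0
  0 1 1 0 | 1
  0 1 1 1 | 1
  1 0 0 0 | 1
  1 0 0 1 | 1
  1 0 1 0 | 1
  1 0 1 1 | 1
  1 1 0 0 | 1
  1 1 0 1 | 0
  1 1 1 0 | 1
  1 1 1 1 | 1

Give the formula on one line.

(((~b & a) | c) | (b & ~d))

  ~b = 1111000011110000
  (~b & a) = 0000000011110000
  ((~b & a) | c) = 0011001111110011
  ~d = 1010101010101010
  (b & ~d) = 0000101000001010
  (((~b & a) | c) | (b & ~d)) = 0011101111111011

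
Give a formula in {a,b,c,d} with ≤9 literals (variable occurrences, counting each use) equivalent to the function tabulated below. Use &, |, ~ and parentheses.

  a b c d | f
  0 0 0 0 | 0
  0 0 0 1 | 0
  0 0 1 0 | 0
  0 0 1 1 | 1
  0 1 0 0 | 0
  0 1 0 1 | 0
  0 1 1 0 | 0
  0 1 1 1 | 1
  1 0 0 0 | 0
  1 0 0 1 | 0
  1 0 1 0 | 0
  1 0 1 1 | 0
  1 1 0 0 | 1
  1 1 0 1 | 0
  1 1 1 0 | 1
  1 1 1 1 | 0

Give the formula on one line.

  ~d = 1010101010101010
  (d & c) = 0001000100010001
  (~d | (d & c)) = 1011101110111011
  (a & b) = 0000000000001111
  ((a & b) & ~d) = 0000000000001010
  (d | ((a & b) & ~d)) = 0101010101011111
  ~a = 1111111100000000
  (~d | ~a) = 1111111110101010
  ((d | ((a & b) & ~d)) & (~d | ~a)) = 0101010100001010
  ((~d | (d & c)) & ((d | ((a & b) & ~d)) & (~d | ~a))) = 0001000100001010

((~d | (d & c)) & ((d | ((a & b) & ~d)) & (~d | ~a)))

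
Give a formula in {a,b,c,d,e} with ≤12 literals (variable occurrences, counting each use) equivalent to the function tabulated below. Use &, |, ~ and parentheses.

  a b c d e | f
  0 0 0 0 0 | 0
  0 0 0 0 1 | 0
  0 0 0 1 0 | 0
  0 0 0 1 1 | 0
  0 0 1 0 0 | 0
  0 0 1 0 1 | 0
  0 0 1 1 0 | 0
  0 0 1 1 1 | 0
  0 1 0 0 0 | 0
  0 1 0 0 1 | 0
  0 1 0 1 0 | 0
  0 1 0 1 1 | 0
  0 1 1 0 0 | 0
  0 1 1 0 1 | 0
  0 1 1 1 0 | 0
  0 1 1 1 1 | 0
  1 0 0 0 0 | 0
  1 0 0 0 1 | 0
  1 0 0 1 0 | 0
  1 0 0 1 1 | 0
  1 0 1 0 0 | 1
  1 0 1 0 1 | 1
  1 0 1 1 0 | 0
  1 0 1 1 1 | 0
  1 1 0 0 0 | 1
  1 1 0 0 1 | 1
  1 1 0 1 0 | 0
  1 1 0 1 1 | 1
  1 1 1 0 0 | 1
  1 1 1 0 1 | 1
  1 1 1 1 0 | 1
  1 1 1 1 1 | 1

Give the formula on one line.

  ~d = 11001100110011001100110011001100
  (e | c) = 01011111010111110101111101011111
  (~d | (e | c)) = 11011111110111111101111111011111
  (a & b) = 00000000000000000000000011111111
  ((~d | (e | c)) & (a & b)) = 00000000000000000000000011011111
  (b | c) = 00001111111111110000111111111111
  (a & ~d) = 00000000000000001100110011001100
  ((b | c) & (a & ~d)) = 00000000000000000000110011001100
  (((~d | (e | c)) & (a & b)) | ((b | c) & (a & ~d))) = 00000000000000000000110011011111

(((~d | (e | c)) & (a & b)) | ((b | c) & (a & ~d)))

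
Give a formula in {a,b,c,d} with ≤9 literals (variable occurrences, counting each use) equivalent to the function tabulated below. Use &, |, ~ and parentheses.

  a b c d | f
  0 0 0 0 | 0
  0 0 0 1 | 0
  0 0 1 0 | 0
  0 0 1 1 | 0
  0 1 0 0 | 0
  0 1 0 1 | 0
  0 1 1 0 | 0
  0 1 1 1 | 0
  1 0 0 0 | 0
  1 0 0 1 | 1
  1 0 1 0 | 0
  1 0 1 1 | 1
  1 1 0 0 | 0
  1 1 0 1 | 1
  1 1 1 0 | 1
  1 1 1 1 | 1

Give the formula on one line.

  (a & c) = 0000000000110011
  ((a & c) & b) = 0000000000000011
  ~d = 1010101010101010
  (b & ~d) = 0000101000001010
  ((b & ~d) | a) = 0000101011111111
  (((b & ~d) | a) & d) = 0000000001010101
  (((a & c) & b) | (((b & ~d) | a) & d)) = 0000000001010111

(((a & c) & b) | (((b & ~d) | a) & d))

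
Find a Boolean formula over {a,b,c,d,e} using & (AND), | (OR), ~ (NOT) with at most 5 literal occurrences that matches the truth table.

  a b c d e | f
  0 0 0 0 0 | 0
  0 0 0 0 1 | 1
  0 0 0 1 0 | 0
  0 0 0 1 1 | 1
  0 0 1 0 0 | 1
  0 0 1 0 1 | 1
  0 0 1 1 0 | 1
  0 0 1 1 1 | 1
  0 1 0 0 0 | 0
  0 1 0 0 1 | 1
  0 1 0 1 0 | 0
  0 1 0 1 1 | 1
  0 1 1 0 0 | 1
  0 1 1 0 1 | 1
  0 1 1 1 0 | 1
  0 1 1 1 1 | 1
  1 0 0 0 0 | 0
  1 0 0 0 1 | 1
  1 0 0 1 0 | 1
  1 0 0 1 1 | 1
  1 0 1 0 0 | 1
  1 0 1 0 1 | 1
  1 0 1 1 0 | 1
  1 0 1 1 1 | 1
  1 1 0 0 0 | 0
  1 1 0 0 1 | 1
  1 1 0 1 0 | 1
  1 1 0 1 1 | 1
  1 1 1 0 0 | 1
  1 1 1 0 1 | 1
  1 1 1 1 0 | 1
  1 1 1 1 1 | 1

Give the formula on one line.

(((a & d) | e) | c)

  (a & d) = 00000000000000000011001100110011
  ((a & d) | e) = 01010101010101010111011101110111
  (((a & d) | e) | c) = 01011111010111110111111101111111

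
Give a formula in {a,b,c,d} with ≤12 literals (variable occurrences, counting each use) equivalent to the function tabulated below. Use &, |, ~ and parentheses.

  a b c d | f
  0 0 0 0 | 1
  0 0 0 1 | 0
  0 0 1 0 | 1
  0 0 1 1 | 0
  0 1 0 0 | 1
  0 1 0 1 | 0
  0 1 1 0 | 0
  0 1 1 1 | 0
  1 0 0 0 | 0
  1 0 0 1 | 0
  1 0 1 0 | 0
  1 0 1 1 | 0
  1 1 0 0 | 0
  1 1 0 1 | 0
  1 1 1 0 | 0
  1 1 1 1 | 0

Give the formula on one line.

(((d | ~a) & ~d) & ((~b | ~c) | (~c | ((d | a) & c))))

  ~a = 1111111100000000
  (d | ~a) = 1111111101010101
  ~d = 1010101010101010
  ((d | ~a) & ~d) = 1010101000000000
  ~b = 1111000011110000
  ~c = 1100110011001100
  (~b | ~c) = 1111110011111100
  (d | a) = 0101010111111111
  ((d | a) & c) = 0001000100110011
  (~c | ((d | a) & c)) = 1101110111111111
  ((~b | ~c) | (~c | ((d | a) & c))) = 1111110111111111
  (((d | ~a) & ~d) & ((~b | ~c) | (~c | ((d | a) & c)))) = 1010100000000000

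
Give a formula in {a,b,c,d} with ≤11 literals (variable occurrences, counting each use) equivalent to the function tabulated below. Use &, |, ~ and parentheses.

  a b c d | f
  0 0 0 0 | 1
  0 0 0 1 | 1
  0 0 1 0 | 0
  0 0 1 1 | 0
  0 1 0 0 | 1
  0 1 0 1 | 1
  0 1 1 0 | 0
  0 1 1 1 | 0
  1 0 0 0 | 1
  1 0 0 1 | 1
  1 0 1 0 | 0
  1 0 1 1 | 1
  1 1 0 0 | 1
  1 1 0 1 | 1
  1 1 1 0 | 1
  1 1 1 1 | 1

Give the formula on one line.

  ~c = 1100110011001100
  (a | ~c) = 1100110011111111
  ~a = 1111111100000000
  (a | c) = 0011001111111111
  ~d = 1010101010101010
  ((a | c) | ~d) = 1011101111111111
  (~a & ((a | c) | ~d)) = 1011101100000000
  (b | d) = 0101111101011111
  ((~a & ((a | c) | ~d)) | (b | d)) = 1111111101011111
  (((~a & ((a | c) | ~d)) | (b | d)) | ~c) = 1111111111011111
  ((a | ~c) & (((~a & ((a | c) | ~d)) | (b | d)) | ~c)) = 1100110011011111

((a | ~c) & (((~a & ((a | c) | ~d)) | (b | d)) | ~c))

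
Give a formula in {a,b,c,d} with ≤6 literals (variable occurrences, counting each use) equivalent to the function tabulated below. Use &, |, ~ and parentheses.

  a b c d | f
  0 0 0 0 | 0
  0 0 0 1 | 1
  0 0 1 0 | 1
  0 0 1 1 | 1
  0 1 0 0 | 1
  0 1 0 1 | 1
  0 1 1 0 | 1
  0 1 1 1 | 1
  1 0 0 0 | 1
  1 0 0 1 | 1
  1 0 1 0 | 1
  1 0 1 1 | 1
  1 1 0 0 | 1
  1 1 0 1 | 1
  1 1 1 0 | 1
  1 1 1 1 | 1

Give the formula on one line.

  (b | a) = 0000111111111111
  ((b | a) | c) = 0011111111111111
  ~a = 1111111100000000
  (~a & d) = 0101010100000000
  (((b | a) | c) | (~a & d)) = 0111111111111111

(((b | a) | c) | (~a & d))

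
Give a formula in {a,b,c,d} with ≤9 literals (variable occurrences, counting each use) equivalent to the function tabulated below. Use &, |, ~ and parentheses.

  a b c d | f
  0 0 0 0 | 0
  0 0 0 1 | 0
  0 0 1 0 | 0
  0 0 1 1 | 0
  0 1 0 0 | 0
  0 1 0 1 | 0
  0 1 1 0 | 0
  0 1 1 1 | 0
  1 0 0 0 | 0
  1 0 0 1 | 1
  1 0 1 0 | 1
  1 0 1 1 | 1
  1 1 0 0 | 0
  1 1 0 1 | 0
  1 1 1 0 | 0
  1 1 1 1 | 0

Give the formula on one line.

  (d | c) = 0111011101110111
  (a & (d | c)) = 0000000001110111
  ((a & (d | c)) | b) = 0000111101111111
  ~b = 1111000011110000
  ~d = 1010101010101010
  ~c = 1100110011001100
  (~d | ~c) = 1110111011101110
  (a & (~d | ~c)) = 0000000011101110
  ((a & (~d | ~c)) | c) = 0011001111111111
  (~b & ((a & (~d | ~c)) | c)) = 0011000011110000
  (((a & (d | c)) | b) & (~b & ((a & (~d | ~c)) | c))) = 0000000001110000

(((a & (d | c)) | b) & (~b & ((a & (~d | ~c)) | c)))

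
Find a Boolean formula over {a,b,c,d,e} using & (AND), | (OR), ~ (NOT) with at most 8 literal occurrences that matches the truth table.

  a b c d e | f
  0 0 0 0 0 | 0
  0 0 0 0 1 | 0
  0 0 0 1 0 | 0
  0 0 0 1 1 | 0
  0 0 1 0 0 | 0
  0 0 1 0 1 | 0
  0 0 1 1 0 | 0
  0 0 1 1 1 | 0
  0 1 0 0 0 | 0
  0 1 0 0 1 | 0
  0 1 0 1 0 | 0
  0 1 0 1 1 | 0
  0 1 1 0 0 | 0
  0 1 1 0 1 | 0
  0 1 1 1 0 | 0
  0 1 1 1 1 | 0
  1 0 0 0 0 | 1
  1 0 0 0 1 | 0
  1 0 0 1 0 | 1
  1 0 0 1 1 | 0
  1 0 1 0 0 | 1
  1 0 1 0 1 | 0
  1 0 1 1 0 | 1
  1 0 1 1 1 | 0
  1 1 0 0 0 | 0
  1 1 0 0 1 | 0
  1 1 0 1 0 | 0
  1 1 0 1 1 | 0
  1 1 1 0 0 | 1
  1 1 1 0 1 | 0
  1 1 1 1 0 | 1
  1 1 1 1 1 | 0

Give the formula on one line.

  ~e = 10101010101010101010101010101010
  (~e & c) = 00001010000010100000101000001010
  ~b = 11111111000000001111111100000000
  ((~e & c) | ~b) = 11111111000010101111111100001010
  (a & ~e) = 00000000000000001010101010101010
  (((~e & c) | ~b) & (a & ~e)) = 00000000000000001010101000001010

(((~e & c) | ~b) & (a & ~e))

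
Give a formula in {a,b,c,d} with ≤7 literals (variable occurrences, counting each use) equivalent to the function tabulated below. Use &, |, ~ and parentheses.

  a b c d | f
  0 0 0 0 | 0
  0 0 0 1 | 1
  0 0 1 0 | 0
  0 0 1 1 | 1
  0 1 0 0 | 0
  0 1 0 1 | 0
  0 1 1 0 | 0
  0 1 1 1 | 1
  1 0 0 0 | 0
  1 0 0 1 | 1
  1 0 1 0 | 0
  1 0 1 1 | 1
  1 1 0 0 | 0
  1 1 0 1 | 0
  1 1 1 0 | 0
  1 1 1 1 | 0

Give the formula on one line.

((((~d & c) | ~b) & d) | ((d & c) & ~a))

  ~d = 1010101010101010
  (~d & c) = 0010001000100010
  ~b = 1111000011110000
  ((~d & c) | ~b) = 1111001011110010
  (((~d & c) | ~b) & d) = 0101000001010000
  (d & c) = 0001000100010001
  ~a = 1111111100000000
  ((d & c) & ~a) = 0001000100000000
  ((((~d & c) | ~b) & d) | ((d & c) & ~a)) = 0101000101010000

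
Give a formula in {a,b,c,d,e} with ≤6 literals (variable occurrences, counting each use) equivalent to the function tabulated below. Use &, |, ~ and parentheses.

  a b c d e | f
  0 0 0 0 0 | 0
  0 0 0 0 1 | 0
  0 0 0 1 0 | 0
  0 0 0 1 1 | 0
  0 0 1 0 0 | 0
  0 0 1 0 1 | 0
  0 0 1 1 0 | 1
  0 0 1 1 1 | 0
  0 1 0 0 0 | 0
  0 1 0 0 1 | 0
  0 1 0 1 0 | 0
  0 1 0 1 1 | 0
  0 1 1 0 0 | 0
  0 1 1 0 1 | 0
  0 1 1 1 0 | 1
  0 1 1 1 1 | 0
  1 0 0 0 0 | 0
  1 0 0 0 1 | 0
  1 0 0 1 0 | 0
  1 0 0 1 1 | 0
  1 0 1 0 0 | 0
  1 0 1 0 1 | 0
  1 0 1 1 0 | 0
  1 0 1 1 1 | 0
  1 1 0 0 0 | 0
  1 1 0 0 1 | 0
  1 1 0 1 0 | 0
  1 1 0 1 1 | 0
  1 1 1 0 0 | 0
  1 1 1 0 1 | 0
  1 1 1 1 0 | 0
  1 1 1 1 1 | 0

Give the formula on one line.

  ~c = 11110000111100001111000011110000
  ~a = 11111111111111110000000000000000
  (~c | ~a) = 11111111111111111111000011110000
  ~e = 10101010101010101010101010101010
  (a | ~e) = 10101010101010101111111111111111
  (d & (a | ~e)) = 00100010001000100011001100110011
  ((~c | ~a) & (d & (a | ~e))) = 00100010001000100011000000110000
  (c & ((~c | ~a) & (d & (a | ~e)))) = 00000010000000100000000000000000

(c & ((~c | ~a) & (d & (a | ~e))))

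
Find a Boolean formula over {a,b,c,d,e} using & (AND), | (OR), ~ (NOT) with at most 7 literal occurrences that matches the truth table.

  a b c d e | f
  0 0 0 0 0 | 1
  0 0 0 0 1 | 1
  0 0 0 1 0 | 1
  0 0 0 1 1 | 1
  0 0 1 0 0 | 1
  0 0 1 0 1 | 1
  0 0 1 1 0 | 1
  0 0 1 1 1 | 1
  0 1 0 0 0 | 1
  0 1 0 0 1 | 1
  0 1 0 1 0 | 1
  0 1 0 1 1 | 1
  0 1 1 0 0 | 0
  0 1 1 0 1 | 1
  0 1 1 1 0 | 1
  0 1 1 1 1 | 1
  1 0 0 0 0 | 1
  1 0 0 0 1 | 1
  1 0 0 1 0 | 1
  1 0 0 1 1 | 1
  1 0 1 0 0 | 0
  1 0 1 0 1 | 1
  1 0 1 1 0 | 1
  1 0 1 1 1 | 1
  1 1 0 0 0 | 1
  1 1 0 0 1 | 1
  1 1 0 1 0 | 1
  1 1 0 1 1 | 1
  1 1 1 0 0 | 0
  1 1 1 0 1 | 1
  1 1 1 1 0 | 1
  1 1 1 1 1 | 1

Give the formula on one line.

(e | ((~c | (~a & ~b)) | d))

  ~c = 11110000111100001111000011110000
  ~a = 11111111111111110000000000000000
  ~b = 11111111000000001111111100000000
  (~a & ~b) = 11111111000000000000000000000000
  (~c | (~a & ~b)) = 11111111111100001111000011110000
  ((~c | (~a & ~b)) | d) = 11111111111100111111001111110011
  (e | ((~c | (~a & ~b)) | d)) = 11111111111101111111011111110111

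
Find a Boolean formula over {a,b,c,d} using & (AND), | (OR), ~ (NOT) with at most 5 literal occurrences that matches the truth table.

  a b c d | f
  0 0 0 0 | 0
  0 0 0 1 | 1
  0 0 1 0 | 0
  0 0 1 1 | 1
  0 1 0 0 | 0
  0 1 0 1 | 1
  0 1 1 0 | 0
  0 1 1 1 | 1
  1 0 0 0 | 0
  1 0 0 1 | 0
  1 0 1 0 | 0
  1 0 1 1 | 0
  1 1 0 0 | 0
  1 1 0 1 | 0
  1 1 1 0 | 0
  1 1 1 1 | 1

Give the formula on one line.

((~a | (c & b)) & d)

  ~a = 1111111100000000
  (c & b) = 0000001100000011
  (~a | (c & b)) = 1111111100000011
  ((~a | (c & b)) & d) = 0101010100000001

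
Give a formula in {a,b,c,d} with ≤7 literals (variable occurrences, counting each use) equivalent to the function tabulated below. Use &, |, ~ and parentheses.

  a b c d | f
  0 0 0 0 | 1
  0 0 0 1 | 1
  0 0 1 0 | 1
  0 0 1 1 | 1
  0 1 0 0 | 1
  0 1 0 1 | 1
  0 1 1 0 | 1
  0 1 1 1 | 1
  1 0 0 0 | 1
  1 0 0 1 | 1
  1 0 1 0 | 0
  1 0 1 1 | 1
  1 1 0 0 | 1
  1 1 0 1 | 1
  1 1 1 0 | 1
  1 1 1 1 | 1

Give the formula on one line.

  ~c = 1100110011001100
  ~a = 1111111100000000
  (~c | ~a) = 1111111111001100
  (b | d) = 0101111101011111
  (~c | (b | d)) = 1101111111011111
  ((~c | ~a) | (~c | (b | d))) = 1111111111011111

((~c | ~a) | (~c | (b | d)))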